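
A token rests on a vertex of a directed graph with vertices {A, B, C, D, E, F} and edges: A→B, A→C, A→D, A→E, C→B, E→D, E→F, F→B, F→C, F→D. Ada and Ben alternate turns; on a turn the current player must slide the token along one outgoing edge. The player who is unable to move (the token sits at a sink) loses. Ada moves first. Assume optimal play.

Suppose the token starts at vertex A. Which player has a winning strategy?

Ada wins.

Work bottom-up. With no move the player to move loses. Otherwise the position is W if at least one move leads to an L position for the opponent, and L if every move leads to a W.
Every edge goes from a vertex to one that appears earlier in the order D, B, C, F, E, A, so processing vertices in that order labels each vertex after all of its successors.
D: no outgoing edge → L
B: no outgoing edge → L
C: W (go to B, an L position)
F: W (go to B, an L position)
E: W (go to D, an L position)
A: W (go to B, an L position)
From A Ada can move to B, reaching an L position.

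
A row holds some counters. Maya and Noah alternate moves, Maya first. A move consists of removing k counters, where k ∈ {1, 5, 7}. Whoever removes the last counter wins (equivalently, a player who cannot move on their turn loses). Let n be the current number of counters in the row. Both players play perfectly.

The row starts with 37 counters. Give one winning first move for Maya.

Use the standard recursion: the mover loses at a terminal position; elsewhere, the mover wins exactly when some move hands the opponent an L position.
n=0: no move → L
n=1: can move to 0, which is L ⇒ W
n=2: the only move is to 1(W), a W ⇒ L
n=3: can move to 2, which is L ⇒ W
n=4: the only move is to 3(W), a W ⇒ L
n=5: can move to 4, which is L ⇒ W
n=6: moves to 5(W), 1(W); every one is W ⇒ L
n=7: can move to 6, which is L ⇒ W
n=8: moves to 7(W), 3(W), 1(W); every one is W ⇒ L
n=9: can move to 8, which is L ⇒ W
n=10: moves to 9(W), 5(W), 3(W); every one is W ⇒ L
n=11: can move to 10, which is L ⇒ W
n=12: moves to 11(W), 7(W), 5(W); every one is W ⇒ L
n=13: can move to 12, which is L ⇒ W
n=14: moves to 13(W), 9(W), 7(W); every one is W ⇒ L
n=15: can move to 14, which is L ⇒ W
n=16: moves to 15(W), 11(W), 9(W); every one is W ⇒ L
n=17: can move to 16, which is L ⇒ W
n=18: moves to 17(W), 13(W), 11(W); every one is W ⇒ L
n=19: can move to 18, which is L ⇒ W
n=20: moves to 19(W), 15(W), 13(W); every one is W ⇒ L
n=21: can move to 20, which is L ⇒ W
n=22: moves to 21(W), 17(W), 15(W); every one is W ⇒ L
n=23: can move to 22, which is L ⇒ W
n=24: moves to 23(W), 19(W), 17(W); every one is W ⇒ L
n=25: can move to 24, which is L ⇒ W
n=26: moves to 25(W), 21(W), 19(W); every one is W ⇒ L
n=27: can move to 26, which is L ⇒ W
n=28: moves to 27(W), 23(W), 21(W); every one is W ⇒ L
n=29: can move to 28, which is L ⇒ W
n=30: moves to 29(W), 25(W), 23(W); every one is W ⇒ L
n=31: can move to 30, which is L ⇒ W
n=32: moves to 31(W), 27(W), 25(W); every one is W ⇒ L
n=33: can move to 32, which is L ⇒ W
n=34: moves to 33(W), 29(W), 27(W); every one is W ⇒ L
n=35: can move to 34, which is L ⇒ W
n=36: moves to 35(W), 31(W), 29(W); every one is W ⇒ L
n=37: can move to 36, which is L ⇒ W
From 37, the L positions reachable in one move are: 36, 32, 30. Any move reaching one of these is winning.

Remove 1, leaving 36.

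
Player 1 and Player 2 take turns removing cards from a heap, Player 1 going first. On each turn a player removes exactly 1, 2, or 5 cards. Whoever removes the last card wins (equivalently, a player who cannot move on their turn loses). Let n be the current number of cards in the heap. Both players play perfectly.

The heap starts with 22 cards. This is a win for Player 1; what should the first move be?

Remove 1, leaving 21.

Positions with no move are L. A position that does have a move is losing for the player to move precisely when every available move leads to a winning position for the opponent. Fill in the labels:
n=0: no move → L
n=1: →0(L), so W
n=2: →0(L), so W
n=3: →2(W), 1(W) — all W, so L
n=4: →3(L), so W
n=5: →3(L), so W
n=6: →5(W), 4(W), 1(W) — all W, so L
n=7: →6(L), so W
n=8: →6(L), so W
n=9: →8(W), 7(W), 4(W) — all W, so L
n=10: →9(L), so W
n=11: →9(L), so W
n=12: →11(W), 10(W), 7(W) — all W, so L
n=13: →12(L), so W
n=14: →12(L), so W
n=15: →14(W), 13(W), 10(W) — all W, so L
n=16: →15(L), so W
n=17: →15(L), so W
n=18: →17(W), 16(W), 13(W) — all W, so L
n=19: →18(L), so W
n=20: →18(L), so W
n=21: →20(W), 19(W), 16(W) — all W, so L
n=22: →21(L), so W
From 22, the L positions reachable in one move are: 21.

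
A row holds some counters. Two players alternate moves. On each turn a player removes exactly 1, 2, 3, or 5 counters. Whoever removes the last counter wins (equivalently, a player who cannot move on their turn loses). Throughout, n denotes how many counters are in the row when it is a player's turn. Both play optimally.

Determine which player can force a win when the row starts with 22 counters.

Positions with no move are L. A position that does have a move is losing for the player to move precisely when every available move leads to a winning position for the opponent. Fill in the labels:
n=0: no move → L
n=1: reaches L-position 0 → W
n=2: reaches L-position 0 → W
n=3: reaches L-position 0 → W
n=4: only reaches 3(W), 2(W), 1(W), all W → L
n=5: reaches L-position 4 → W
n=6: reaches L-position 4 → W
n=7: reaches L-position 4 → W
n=8: only reaches 7(W), 6(W), 5(W), 3(W), all W → L
n=9: reaches L-position 8 → W
n=10: reaches L-position 8 → W
n=11: reaches L-position 8 → W
n=12: only reaches 11(W), 10(W), 9(W), 7(W), all W → L
n=13: reaches L-position 12 → W
n=14: reaches L-position 12 → W
n=15: reaches L-position 12 → W
n=16: only reaches 15(W), 14(W), 13(W), 11(W), all W → L
n=17: reaches L-position 16 → W
n=18: reaches L-position 16 → W
n=19: reaches L-position 16 → W
n=20: only reaches 19(W), 18(W), 17(W), 15(W), all W → L
n=21: reaches L-position 20 → W
n=22: reaches L-position 20 → W
From 22 the player to move can remove 2, leaving 20, reaching an L position.

The first player wins.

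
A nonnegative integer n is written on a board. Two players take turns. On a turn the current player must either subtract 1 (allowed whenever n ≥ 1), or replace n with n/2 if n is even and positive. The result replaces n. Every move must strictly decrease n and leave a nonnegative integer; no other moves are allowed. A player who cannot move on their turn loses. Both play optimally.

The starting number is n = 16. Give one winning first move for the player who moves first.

Compute win/loss labels from the base case upward. A position with no move is L. Any other position is W if it can reach an L in one move, else L.
n=0: no move → L
n=1: reaches L-position 0 → W
n=2: only reaches 1(W), which is W → L
n=3: reaches L-position 2 → W
n=4: reaches L-position 2 → W
n=5: only reaches 4(W), which is W → L
n=6: reaches L-position 5 → W
n=7: only reaches 6(W), which is W → L
n=8: reaches L-position 7 → W
n=9: only reaches 8(W), which is W → L
n=10: reaches L-position 5 → W
n=11: only reaches 10(W), which is W → L
n=12: reaches L-position 11 → W
n=13: only reaches 12(W), which is W → L
n=14: reaches L-position 7 → W
n=15: only reaches 14(W), which is W → L
n=16: reaches L-position 15 → W
From 16, the L positions reachable in one move are: 15.

Move to 15.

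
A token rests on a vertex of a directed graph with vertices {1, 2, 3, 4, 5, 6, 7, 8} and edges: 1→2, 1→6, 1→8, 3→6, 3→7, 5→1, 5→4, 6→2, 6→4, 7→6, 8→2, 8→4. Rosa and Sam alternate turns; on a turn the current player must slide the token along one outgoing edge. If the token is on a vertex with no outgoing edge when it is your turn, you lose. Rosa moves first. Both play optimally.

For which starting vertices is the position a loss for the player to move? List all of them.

Work bottom-up. With no move the player to move loses. Otherwise the position is W if at least one move leads to an L position for the opponent, and L if every move leads to a W.
Every edge goes from a vertex to one that appears earlier in the order 2, 4, 6, 8, 1, 5, 7, 3, so processing vertices in that order labels each vertex after all of its successors.
2: no outgoing edge → L
4: no outgoing edge → L
6: W (go to 4, an L position)
8: W (go to 4, an L position)
1: W (go to 2, an L position)
5: W (go to 4, an L position)
7: L (sole option 6(W) is W)
3: W (go to 7, an L position)
Reading off the rows marked L gives the requested list; there are 3 such vertices.

2, 4, 7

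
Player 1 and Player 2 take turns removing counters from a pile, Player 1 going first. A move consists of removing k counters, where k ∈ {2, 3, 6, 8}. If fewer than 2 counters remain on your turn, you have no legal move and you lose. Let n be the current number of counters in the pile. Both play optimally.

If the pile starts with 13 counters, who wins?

Player 1 wins.

Compute win/loss labels from the base case upward. A position with no move is L. Any other position is W if it can reach an L in one move, else L.
n=0: no move → L
n=1: no move → L
n=2: W (go to 0, an L position)
n=3: W (go to 1, an L position)
n=4: W (go to 1, an L position)
n=5: L (options 3(W), 2(W) are all W)
n=6: W (go to 0, an L position)
n=7: W (go to 5, an L position)
n=8: W (go to 5, an L position)
n=9: W (go to 1, an L position)
n=10: L (options 8(W), 7(W), 4(W), 2(W) are all W)
n=11: W (go to 5, an L position)
n=12: W (go to 10, an L position)
n=13: W (go to 10, an L position)
The starting position 13 is W: Player 1 should remove 3, leaving 10, handing over an L position.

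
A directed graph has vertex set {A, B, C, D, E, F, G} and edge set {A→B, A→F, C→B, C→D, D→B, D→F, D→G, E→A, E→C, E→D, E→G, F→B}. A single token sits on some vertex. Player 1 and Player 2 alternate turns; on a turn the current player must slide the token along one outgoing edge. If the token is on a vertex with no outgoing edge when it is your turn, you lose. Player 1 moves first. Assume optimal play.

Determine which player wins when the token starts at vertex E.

Player 1 wins.

Work bottom-up. With no move the player to move loses. Otherwise the position is W if at least one move leads to an L position for the opponent, and L if every move leads to a W.
Every edge goes from a vertex to one that appears earlier in the order B, G, F, A, D, C, E, so processing vertices in that order labels each vertex after all of its successors.
B: no outgoing edge → L
G: no outgoing edge → L
F: reaches L-position B → W
A: reaches L-position B → W
D: reaches L-position G → W
C: reaches L-position B → W
E: reaches L-position G → W
From E Player 1 can move to G, reaching an L position.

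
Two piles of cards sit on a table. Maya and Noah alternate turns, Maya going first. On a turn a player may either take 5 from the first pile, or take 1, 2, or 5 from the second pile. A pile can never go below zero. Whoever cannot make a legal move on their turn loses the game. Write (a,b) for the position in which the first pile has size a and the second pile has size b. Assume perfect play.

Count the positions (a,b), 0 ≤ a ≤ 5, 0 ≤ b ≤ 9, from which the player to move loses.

Classify positions by backward induction: terminal positions (no move available) are L. From any other position, the mover wins iff some move reaches an L.
Every move lowers a or b (never raises either), so fill the grid row by row in increasing a, and left to right within a row: each cell's successors are then already labelled.
      b=0  b=1  b=2  b=3  b=4  b=5  b=6  b=7  b=8  b=9
a=0:    L    W    W    L    W    W    L    W    W    L
a=1:    L    W    W    L    W    W    L    W    W    L
a=2:    L    W    W    L    W    W    L    W    W    L
a=3:    L    W    W    L    W    W    L    W    W    L
a=4:    L    W    W    L    W    W    L    W    W    L
a=5:    W    L    W    W    L    W    W    L    W    W
Cells with no legal move (terminal, hence L): (0,0), (1,0), (2,0), (3,0), (4,0).
The remaining L cells, each justified by listing all of its moves:
(0,3): →(0,2)(W), (0,1)(W) — all W, so L
(0,6): →(0,5)(W), (0,4)(W), (0,1)(W) — all W, so L
(0,9): →(0,8)(W), (0,7)(W), (0,4)(W) — all W, so L
(1,3): →(1,2)(W), (1,1)(W) — all W, so L
(1,6): →(1,5)(W), (1,4)(W), (1,1)(W) — all W, so L
(1,9): →(1,8)(W), (1,7)(W), (1,4)(W) — all W, so L
(2,3): →(2,2)(W), (2,1)(W) — all W, so L
(2,6): →(2,5)(W), (2,4)(W), (2,1)(W) — all W, so L
(2,9): →(2,8)(W), (2,7)(W), (2,4)(W) — all W, so L
(3,3): →(3,2)(W), (3,1)(W) — all W, so L
(3,6): →(3,5)(W), (3,4)(W), (3,1)(W) — all W, so L
(3,9): →(3,8)(W), (3,7)(W), (3,4)(W) — all W, so L
(4,3): →(4,2)(W), (4,1)(W) — all W, so L
(4,6): →(4,5)(W), (4,4)(W), (4,1)(W) — all W, so L
(4,9): →(4,8)(W), (4,7)(W), (4,4)(W) — all W, so L
(5,1): →(0,1)(W), (5,0)(W) — all W, so L
(5,4): →(0,4)(W), (5,3)(W), (5,2)(W) — all W, so L
(5,7): →(0,7)(W), (5,6)(W), (5,5)(W), (5,2)(W) — all W, so L
Every other cell has at least one move into one of the L cells above, so it is W.
L cells per row: a=0: 4, a=1: 4, a=2: 4, a=3: 4, a=4: 4, a=5: 3; total 23.

23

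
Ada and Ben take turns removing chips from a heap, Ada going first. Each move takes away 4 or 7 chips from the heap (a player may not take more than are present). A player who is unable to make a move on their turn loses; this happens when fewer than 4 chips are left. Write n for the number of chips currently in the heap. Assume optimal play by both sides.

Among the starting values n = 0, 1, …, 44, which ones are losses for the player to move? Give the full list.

0, 1, 2, 3, 11, 12, 13, 14, 22, 23, 24, 25, 33, 34, 35, 36, 44

Label each position W (a win for the player to move) or L (a loss). A position with no legal move is L; any other position is W exactly when some move reaches an L, and L when every move reaches a W.
n=0: no move → L
n=1: no move → L
n=2: no move → L
n=3: no move → L
n=4: W (go to 0, an L position)
n=5: W (go to 1, an L position)
n=6: W (go to 2, an L position)
n=7: W (go to 3, an L position)
n=8: W (go to 1, an L position)
n=9: W (go to 2, an L position)
n=10: W (go to 3, an L position)
n=11: L (options 7(W), 4(W) are all W)
n=12: L (options 8(W), 5(W) are all W)
n=13: L (options 9(W), 6(W) are all W)
n=14: L (options 10(W), 7(W) are all W)
n=15: W (go to 11, an L position)
n=16: W (go to 12, an L position)
n=17: W (go to 13, an L position)
n=18: W (go to 14, an L position)
n=19: W (go to 12, an L position)
n=20: W (go to 13, an L position)
n=21: W (go to 14, an L position)
n=22: L (options 18(W), 15(W) are all W)
n=23: L (options 19(W), 16(W) are all W)
n=24: L (options 20(W), 17(W) are all W)
n=25: L (options 21(W), 18(W) are all W)
n=26: W (go to 22, an L position)
n=27: W (go to 23, an L position)
n=28: W (go to 24, an L position)
n=29: W (go to 25, an L position)
n=30: W (go to 23, an L position)
n=31: W (go to 24, an L position)
n=32: W (go to 25, an L position)
n=33: L (options 29(W), 26(W) are all W)
n=34: L (options 30(W), 27(W) are all W)
n=35: L (options 31(W), 28(W) are all W)
n=36: L (options 32(W), 29(W) are all W)
n=37: W (go to 33, an L position)
n=38: W (go to 34, an L position)
n=39: W (go to 35, an L position)
n=40: W (go to 36, an L position)
n=41: W (go to 34, an L position)
n=42: W (go to 35, an L position)
n=43: W (go to 36, an L position)
n=44: L (options 40(W), 37(W) are all W)
The losing starting values of n are exactly the entries labelled L in this table (17 of them).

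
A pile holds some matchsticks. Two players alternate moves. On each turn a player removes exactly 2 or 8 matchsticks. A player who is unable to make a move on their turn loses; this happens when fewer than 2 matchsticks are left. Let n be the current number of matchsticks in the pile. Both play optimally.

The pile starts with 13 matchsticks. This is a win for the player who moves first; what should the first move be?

Remove 2, leaving 11.

Label each position W (a win for the player to move) or L (a loss). A position with no legal move is L; any other position is W exactly when some move reaches an L, and L when every move reaches a W.
n=0: no move → L
n=1: no move → L
n=2: can move to 0, which is L ⇒ W
n=3: can move to 1, which is L ⇒ W
n=4: the only move is to 2(W), a W ⇒ L
n=5: the only move is to 3(W), a W ⇒ L
n=6: can move to 4, which is L ⇒ W
n=7: can move to 5, which is L ⇒ W
n=8: can move to 0, which is L ⇒ W
n=9: can move to 1, which is L ⇒ W
n=10: moves to 8(W), 2(W); every one is W ⇒ L
n=11: moves to 9(W), 3(W); every one is W ⇒ L
n=12: can move to 10, which is L ⇒ W
n=13: can move to 11, which is L ⇒ W
From 13, the L positions reachable in one move are: 11, 5. Any move reaching one of these is winning.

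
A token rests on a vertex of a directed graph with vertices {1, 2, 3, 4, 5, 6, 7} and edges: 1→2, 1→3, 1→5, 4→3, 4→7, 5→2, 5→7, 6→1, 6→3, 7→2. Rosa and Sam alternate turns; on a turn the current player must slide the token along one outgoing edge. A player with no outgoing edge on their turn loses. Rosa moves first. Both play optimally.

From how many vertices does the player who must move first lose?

2

Compute win/loss labels from the base case upward. A position with no move is L. Any other position is W if it can reach an L in one move, else L.
Every edge goes from a vertex to one that appears earlier in the order 3, 2, 7, 5, 1, 4, 6, so processing vertices in that order labels each vertex after all of its successors.
3: no outgoing edge → L
2: no outgoing edge → L
7: W (go to 2, an L position)
5: W (go to 2, an L position)
1: W (go to 2, an L position)
4: W (go to 3, an L position)
6: W (go to 3, an L position)
The L vertices are 2, 3; that is 2 in all.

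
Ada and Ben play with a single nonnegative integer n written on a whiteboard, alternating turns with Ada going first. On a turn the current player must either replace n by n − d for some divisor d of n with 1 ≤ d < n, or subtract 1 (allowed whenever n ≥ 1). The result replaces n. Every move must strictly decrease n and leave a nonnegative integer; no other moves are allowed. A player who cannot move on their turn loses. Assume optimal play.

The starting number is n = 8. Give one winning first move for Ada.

Move to 7.

Label each position W (a win for the player to move) or L (a loss). A position with no legal move is L; any other position is W exactly when some move reaches an L, and L when every move reaches a W.
n=0: no move → L
n=1: W (go to 0, an L position)
n=2: L (sole option 1(W) is W)
n=3: W (go to 2, an L position)
n=4: W (go to 2, an L position)
n=5: L (sole option 4(W) is W)
n=6: W (go to 5, an L position)
n=7: L (sole option 6(W) is W)
n=8: W (go to 7, an L position)
From 8, the L positions reachable in one move are: 7.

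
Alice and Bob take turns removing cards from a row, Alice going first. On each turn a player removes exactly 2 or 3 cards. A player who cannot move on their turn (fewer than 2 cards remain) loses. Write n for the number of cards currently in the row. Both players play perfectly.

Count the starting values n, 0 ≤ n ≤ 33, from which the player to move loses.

14

Use the standard recursion: the mover loses at a terminal position; elsewhere, the mover wins exactly when some move hands the opponent an L position.
n=0: no move → L
n=1: no move → L
n=2: reaches L-position 0 → W
n=3: reaches L-position 1 → W
n=4: reaches L-position 1 → W
n=5: only reaches 3(W), 2(W), all W → L
n=6: only reaches 4(W), 3(W), all W → L
n=7: reaches L-position 5 → W
n=8: reaches L-position 6 → W
n=9: reaches L-position 6 → W
n=10: only reaches 8(W), 7(W), all W → L
n=11: only reaches 9(W), 8(W), all W → L
n=12: reaches L-position 10 → W
n=13: reaches L-position 11 → W
n=14: reaches L-position 11 → W
n=15: only reaches 13(W), 12(W), all W → L
n=16: only reaches 14(W), 13(W), all W → L
n=17: reaches L-position 15 → W
n=18: reaches L-position 16 → W
n=19: reaches L-position 16 → W
n=20: only reaches 18(W), 17(W), all W → L
n=21: only reaches 19(W), 18(W), all W → L
n=22: reaches L-position 20 → W
n=23: reaches L-position 21 → W
n=24: reaches L-position 21 → W
n=25: only reaches 23(W), 22(W), all W → L
n=26: only reaches 24(W), 23(W), all W → L
n=27: reaches L-position 25 → W
n=28: reaches L-position 26 → W
n=29: reaches L-position 26 → W
n=30: only reaches 28(W), 27(W), all W → L
n=31: only reaches 29(W), 28(W), all W → L
n=32: reaches L-position 30 → W
n=33: reaches L-position 31 → W
L entries with 0 ≤ n ≤ 33: n = 0, 1, 5, 6, 10, 11, 15, 16, 20, 21, 25, 26, 30, 31; that makes 14.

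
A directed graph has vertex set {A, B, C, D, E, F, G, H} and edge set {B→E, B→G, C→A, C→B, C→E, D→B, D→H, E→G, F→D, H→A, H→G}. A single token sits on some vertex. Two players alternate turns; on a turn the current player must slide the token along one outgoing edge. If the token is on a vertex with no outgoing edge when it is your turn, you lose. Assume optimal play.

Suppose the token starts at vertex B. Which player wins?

Compute win/loss labels from the base case upward. A position with no move is L. Any other position is W if it can reach an L in one move, else L.
Every edge goes from a vertex to one that appears earlier in the order G, A, E, B, H, D, C, F, so processing vertices in that order labels each vertex after all of its successors.
G: no outgoing edge → L
A: no outgoing edge → L
E: reaches L-position G → W
B: reaches L-position G → W
H: reaches L-position A → W
D: only reaches H(W), B(W), all W → L
C: reaches L-position A → W
F: reaches L-position D → W
From B the player to move can move to G, reaching an L position.

The first player wins.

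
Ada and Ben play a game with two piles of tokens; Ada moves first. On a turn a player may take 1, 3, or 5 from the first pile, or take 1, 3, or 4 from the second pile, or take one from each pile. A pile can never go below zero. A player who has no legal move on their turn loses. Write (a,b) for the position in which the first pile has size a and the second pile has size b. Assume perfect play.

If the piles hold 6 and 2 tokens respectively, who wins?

Ben wins.

Use the standard recursion: the mover loses at a terminal position; elsewhere, the mover wins exactly when some move hands the opponent an L position.
No move ever increases a pile, so every position that can arise here has a ≤ 6 and b ≤ 2; it is enough to label the cells with 0 ≤ a ≤ 6 and 0 ≤ b ≤ 2.
Every move lowers a or b (never raises either), so fill the grid row by row in increasing a, and left to right within a row: each cell's successors are then already labelled.
      b=0  b=1  b=2
a=0:    L    W    L
a=1:    W    W    W
a=2:    L    W    L
a=3:    W    W    W
a=4:    L    W    L
a=5:    W    W    W
a=6:    L    W    L
Cells with no legal move (terminal, hence L): (0,0).
The remaining L cells, each justified by listing all of its moves:
(0,2): →(0,1)(W) only, which is W, so L
(2,0): →(1,0)(W) only, which is W, so L
(2,2): →(1,2)(W), (2,1)(W), (1,1)(W) — all W, so L
(4,0): →(3,0)(W), (1,0)(W) — all W, so L
(4,2): →(3,2)(W), (1,2)(W), (4,1)(W), (3,1)(W) — all W, so L
(6,0): →(5,0)(W), (3,0)(W), (1,0)(W) — all W, so L
(6,2): →(5,2)(W), (3,2)(W), (1,2)(W), (6,1)(W), (5,1)(W) — all W, so L
Every other cell has at least one move into one of the L cells above, so it is W.
The starting position (6,2) is L: whatever Ada does, the opponent receives a W position.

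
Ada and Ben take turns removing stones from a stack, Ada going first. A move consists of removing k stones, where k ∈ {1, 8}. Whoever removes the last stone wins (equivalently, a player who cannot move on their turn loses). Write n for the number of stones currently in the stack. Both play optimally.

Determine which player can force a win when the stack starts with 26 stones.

Ada wins.

Compute win/loss labels from the base case upward. A position with no move is L. Any other position is W if it can reach an L in one move, else L.
n=0: no move → L
n=1: W (go to 0, an L position)
n=2: L (sole option 1(W) is W)
n=3: W (go to 2, an L position)
n=4: L (sole option 3(W) is W)
n=5: W (go to 4, an L position)
n=6: L (sole option 5(W) is W)
n=7: W (go to 6, an L position)
n=8: W (go to 0, an L position)
n=9: L (options 8(W), 1(W) are all W)
n=10: W (go to 9, an L position)
n=11: L (options 10(W), 3(W) are all W)
n=12: W (go to 11, an L position)
n=13: L (options 12(W), 5(W) are all W)
n=14: W (go to 13, an L position)
n=15: L (options 14(W), 7(W) are all W)
n=16: W (go to 15, an L position)
n=17: W (go to 9, an L position)
n=18: L (options 17(W), 10(W) are all W)
n=19: W (go to 18, an L position)
n=20: L (options 19(W), 12(W) are all W)
n=21: W (go to 20, an L position)
n=22: L (options 21(W), 14(W) are all W)
n=23: W (go to 22, an L position)
n=24: L (options 23(W), 16(W) are all W)
n=25: W (go to 24, an L position)
n=26: W (go to 18, an L position)
From 26 Ada can remove 8, leaving 18, reaching an L position.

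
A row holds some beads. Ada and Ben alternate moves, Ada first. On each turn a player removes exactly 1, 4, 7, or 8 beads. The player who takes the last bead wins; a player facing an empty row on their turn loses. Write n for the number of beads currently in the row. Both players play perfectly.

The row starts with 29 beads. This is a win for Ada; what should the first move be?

Remove 4, leaving 25.

Work bottom-up. With no move the player to move loses. Otherwise the position is W if at least one move leads to an L position for the opponent, and L if every move leads to a W.
n=0: no move → L
n=1: →0(L), so W
n=2: →1(W) only, which is W, so L
n=3: →2(L), so W
n=4: →0(L), so W
n=5: →4(W), 1(W) — all W, so L
n=6: →5(L), so W
n=7: →0(L), so W
n=8: →0(L), so W
n=9: →5(L), so W
n=10: →2(L), so W
n=11: →10(W), 7(W), 4(W), 3(W) — all W, so L
n=12: →11(L), so W
n=13: →5(L), so W
n=14: →13(W), 10(W), 7(W), 6(W) — all W, so L
n=15: →14(L), so W
n=16: →15(W), 12(W), 9(W), 8(W) — all W, so L
n=17: →16(L), so W
n=18: →14(L), so W
n=19: →11(L), so W
n=20: →16(L), so W
n=21: →14(L), so W
n=22: →14(L), so W
n=23: →16(L), so W
n=24: →16(L), so W
n=25: →24(W), 21(W), 18(W), 17(W) — all W, so L
n=26: →25(L), so W
n=27: →26(W), 23(W), 20(W), 19(W) — all W, so L
n=28: →27(L), so W
n=29: →25(L), so W
From 29, the L positions reachable in one move are: 25.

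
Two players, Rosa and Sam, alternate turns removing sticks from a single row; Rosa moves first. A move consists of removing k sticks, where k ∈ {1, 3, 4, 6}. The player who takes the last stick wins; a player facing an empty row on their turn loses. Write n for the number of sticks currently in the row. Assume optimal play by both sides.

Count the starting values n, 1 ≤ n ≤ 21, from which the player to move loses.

6

Build the W/L table. Terminal = L. A non-terminal position is W if it has a move to some L; otherwise it is L.
n=0: no move → L
n=1: →0(L), so W
n=2: →1(W) only, which is W, so L
n=3: →2(L), so W
n=4: →0(L), so W
n=5: →2(L), so W
n=6: →2(L), so W
n=7: →6(W), 4(W), 3(W), 1(W) — all W, so L
n=8: →7(L), so W
n=9: →8(W), 6(W), 5(W), 3(W) — all W, so L
n=10: →9(L), so W
n=11: →7(L), so W
n=12: →9(L), so W
n=13: →9(L), so W
n=14: →13(W), 11(W), 10(W), 8(W) — all W, so L
n=15: →14(L), so W
n=16: →15(W), 13(W), 12(W), 10(W) — all W, so L
n=17: →16(L), so W
n=18: →14(L), so W
n=19: →16(L), so W
n=20: →16(L), so W
n=21: →20(W), 18(W), 17(W), 15(W) — all W, so L
L entries with 1 ≤ n ≤ 21 (n=0 is outside the asked range and is not counted): n = 2, 7, 9, 14, 16, 21; that makes 6.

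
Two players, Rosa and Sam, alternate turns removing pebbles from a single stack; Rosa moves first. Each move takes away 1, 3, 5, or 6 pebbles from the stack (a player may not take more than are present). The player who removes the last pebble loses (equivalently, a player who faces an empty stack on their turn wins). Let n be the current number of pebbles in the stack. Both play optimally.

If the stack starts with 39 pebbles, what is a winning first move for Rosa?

Compute win/loss labels from the base case upward. A position with no move is W. Any other position is W if it can reach an L in one move, else L.
n=0: no move; the opponent has just taken the last pebble and therefore loses → W
n=1: →0(W) only, which is W, so L
n=2: →1(L), so W
n=3: →2(W), 0(W) — all W, so L
n=4: →3(L), so W
n=5: →4(W), 2(W), 0(W) — all W, so L
n=6: →5(L), so W
n=7: →1(L), so W
n=8: →5(L), so W
n=9: →3(L), so W
n=10: →5(L), so W
n=11: →5(L), so W
n=12: →11(W), 9(W), 7(W), 6(W) — all W, so L
n=13: →12(L), so W
n=14: →13(W), 11(W), 9(W), 8(W) — all W, so L
n=15: →14(L), so W
n=16: →15(W), 13(W), 11(W), 10(W) — all W, so L
n=17: →16(L), so W
n=18: →12(L), so W
n=19: →16(L), so W
n=20: →14(L), so W
n=21: →16(L), so W
n=22: →16(L), so W
n=23: →22(W), 20(W), 18(W), 17(W) — all W, so L
n=24: →23(L), so W
n=25: →24(W), 22(W), 20(W), 19(W) — all W, so L
n=26: →25(L), so W
n=27: →26(W), 24(W), 22(W), 21(W) — all W, so L
n=28: →27(L), so W
n=29: →23(L), so W
n=30: →27(L), so W
n=31: →25(L), so W
n=32: →27(L), so W
n=33: →27(L), so W
n=34: →33(W), 31(W), 29(W), 28(W) — all W, so L
n=35: →34(L), so W
n=36: →35(W), 33(W), 31(W), 30(W) — all W, so L
n=37: →36(L), so W
n=38: →37(W), 35(W), 33(W), 32(W) — all W, so L
n=39: →38(L), so W
From 39, the L positions reachable in one move are: 38, 36, 34. Any move reaching one of these is winning.

Remove 1, leaving 38.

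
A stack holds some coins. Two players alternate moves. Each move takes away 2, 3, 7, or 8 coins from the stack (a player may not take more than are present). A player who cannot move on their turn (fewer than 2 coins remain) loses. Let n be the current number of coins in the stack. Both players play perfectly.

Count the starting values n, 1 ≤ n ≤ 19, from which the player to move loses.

7

Build the W/L table. Terminal = L. A non-terminal position is W if it has a move to some L; otherwise it is L.
n=0: no move → L
n=1: no move → L
n=2: can move to 0, which is L ⇒ W
n=3: can move to 1, which is L ⇒ W
n=4: can move to 1, which is L ⇒ W
n=5: moves to 3(W), 2(W); every one is W ⇒ L
n=6: moves to 4(W), 3(W); every one is W ⇒ L
n=7: can move to 5, which is L ⇒ W
n=8: can move to 6, which is L ⇒ W
n=9: can move to 6, which is L ⇒ W
n=10: moves to 8(W), 7(W), 3(W), 2(W); every one is W ⇒ L
n=11: moves to 9(W), 8(W), 4(W), 3(W); every one is W ⇒ L
n=12: can move to 10, which is L ⇒ W
n=13: can move to 11, which is L ⇒ W
n=14: can move to 11, which is L ⇒ W
n=15: moves to 13(W), 12(W), 8(W), 7(W); every one is W ⇒ L
n=16: moves to 14(W), 13(W), 9(W), 8(W); every one is W ⇒ L
n=17: can move to 15, which is L ⇒ W
n=18: can move to 16, which is L ⇒ W
n=19: can move to 16, which is L ⇒ W
L entries with 1 ≤ n ≤ 19 (n=0 is outside the asked range and is not counted): n = 1, 5, 6, 10, 11, 15, 16; that makes 7.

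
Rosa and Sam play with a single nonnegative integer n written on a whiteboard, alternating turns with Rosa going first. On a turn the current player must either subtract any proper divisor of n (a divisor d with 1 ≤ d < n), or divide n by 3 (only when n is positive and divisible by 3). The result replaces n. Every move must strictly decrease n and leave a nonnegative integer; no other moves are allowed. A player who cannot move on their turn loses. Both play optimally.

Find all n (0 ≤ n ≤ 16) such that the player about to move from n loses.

0, 1, 4, 7, 9, 11, 13, 15

Work bottom-up. With no move the player to move loses. Otherwise the position is W if at least one move leads to an L position for the opponent, and L if every move leads to a W.
n=0: no move → L
n=1: no move → L
n=2: can move to 1, which is L ⇒ W
n=3: can move to 1, which is L ⇒ W
n=4: moves to 2(W), 3(W); every one is W ⇒ L
n=5: can move to 4, which is L ⇒ W
n=6: can move to 4, which is L ⇒ W
n=7: the only move is to 6(W), a W ⇒ L
n=8: can move to 4, which is L ⇒ W
n=9: moves to 3(W), 6(W), 8(W); every one is W ⇒ L
n=10: can move to 9, which is L ⇒ W
n=11: the only move is to 10(W), a W ⇒ L
n=12: can move to 4, which is L ⇒ W
n=13: the only move is to 12(W), a W ⇒ L
n=14: can move to 7, which is L ⇒ W
n=15: moves to 5(W), 10(W), 12(W), 14(W); every one is W ⇒ L
n=16: can move to 15, which is L ⇒ W
Reading off the rows marked L gives the requested list; there are 8 such values of n.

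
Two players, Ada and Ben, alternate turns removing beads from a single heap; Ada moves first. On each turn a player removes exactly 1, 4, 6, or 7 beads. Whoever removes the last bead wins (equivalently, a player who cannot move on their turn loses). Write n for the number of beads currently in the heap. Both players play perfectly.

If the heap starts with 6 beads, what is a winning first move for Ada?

Remove 1, leaving 5.

Label each position W (a win for the player to move) or L (a loss). A position with no legal move is L; any other position is W exactly when some move reaches an L, and L when every move reaches a W.
n=0: no move → L
n=1: can move to 0, which is L ⇒ W
n=2: the only move is to 1(W), a W ⇒ L
n=3: can move to 2, which is L ⇒ W
n=4: can move to 0, which is L ⇒ W
n=5: moves to 4(W), 1(W); every one is W ⇒ L
n=6: can move to 5, which is L ⇒ W
From 6, the L positions reachable in one move are: 5, 2, 0. Any move reaching one of these is winning.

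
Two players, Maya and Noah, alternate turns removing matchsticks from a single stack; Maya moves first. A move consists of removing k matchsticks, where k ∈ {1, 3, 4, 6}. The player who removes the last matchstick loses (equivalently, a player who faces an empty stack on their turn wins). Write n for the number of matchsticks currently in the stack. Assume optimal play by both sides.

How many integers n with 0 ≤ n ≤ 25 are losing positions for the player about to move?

8

Positions with no move are W. A position that does have a move is losing for the player to move precisely when every available move leads to a winning position for the opponent. Fill in the labels:
n=0: no move; the opponent has just taken the last matchstick and therefore loses → W
n=1: L (sole option 0(W) is W)
n=2: W (go to 1, an L position)
n=3: L (options 2(W), 0(W) are all W)
n=4: W (go to 3, an L position)
n=5: W (go to 1, an L position)
n=6: W (go to 3, an L position)
n=7: W (go to 3, an L position)
n=8: L (options 7(W), 5(W), 4(W), 2(W) are all W)
n=9: W (go to 8, an L position)
n=10: L (options 9(W), 7(W), 6(W), 4(W) are all W)
n=11: W (go to 10, an L position)
n=12: W (go to 8, an L position)
n=13: W (go to 10, an L position)
n=14: W (go to 10, an L position)
n=15: L (options 14(W), 12(W), 11(W), 9(W) are all W)
n=16: W (go to 15, an L position)
n=17: L (options 16(W), 14(W), 13(W), 11(W) are all W)
n=18: W (go to 17, an L position)
n=19: W (go to 15, an L position)
n=20: W (go to 17, an L position)
n=21: W (go to 17, an L position)
n=22: L (options 21(W), 19(W), 18(W), 16(W) are all W)
n=23: W (go to 22, an L position)
n=24: L (options 23(W), 21(W), 20(W), 18(W) are all W)
n=25: W (go to 24, an L position)
L entries with 0 ≤ n ≤ 25: n = 1, 3, 8, 10, 15, 17, 22, 24; that makes 8.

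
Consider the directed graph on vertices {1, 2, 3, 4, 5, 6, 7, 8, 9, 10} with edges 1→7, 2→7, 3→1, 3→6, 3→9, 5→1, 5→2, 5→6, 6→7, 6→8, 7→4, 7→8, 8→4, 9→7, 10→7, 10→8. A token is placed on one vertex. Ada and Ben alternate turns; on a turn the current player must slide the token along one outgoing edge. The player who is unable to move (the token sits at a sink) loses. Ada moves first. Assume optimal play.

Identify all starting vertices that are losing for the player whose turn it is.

1, 2, 4, 6, 9, 10

Label each position W (a win for the player to move) or L (a loss). A position with no legal move is L; any other position is W exactly when some move reaches an L, and L when every move reaches a W.
Every edge goes from a vertex to one that appears earlier in the order 4, 8, 7, 1, 9, 6, 2, 3, 5, 10, so processing vertices in that order labels each vertex after all of its successors.
4: no outgoing edge → L
8: →4(L), so W
7: →4(L), so W
1: →7(W) only, which is W, so L
9: →7(W) only, which is W, so L
6: →7(W), 8(W) — all W, so L
2: →7(W) only, which is W, so L
3: →6(L), so W
5: →2(L), so W
10: →7(W), 8(W) — all W, so L
Reading off the rows marked L gives the requested list; there are 6 such vertices.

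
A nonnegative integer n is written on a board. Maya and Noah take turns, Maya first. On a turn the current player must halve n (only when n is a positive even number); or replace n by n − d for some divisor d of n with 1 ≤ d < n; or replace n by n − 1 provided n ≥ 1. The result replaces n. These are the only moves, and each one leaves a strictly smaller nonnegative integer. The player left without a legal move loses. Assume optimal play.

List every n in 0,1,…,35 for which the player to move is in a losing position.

Positions with no move are L. A position that does have a move is losing for the player to move precisely when every available move leads to a winning position for the opponent. Fill in the labels:
n=0: no move → L
n=1: →0(L), so W
n=2: →1(W) only, which is W, so L
n=3: →2(L), so W
n=4: →2(L), so W
n=5: →4(W) only, which is W, so L
n=6: →5(L), so W
n=7: →6(W) only, which is W, so L
n=8: →7(L), so W
n=9: →6(W), 8(W) — all W, so L
n=10: →5(L), so W
n=11: →10(W) only, which is W, so L
n=12: →9(L), so W
n=13: →12(W) only, which is W, so L
n=14: →7(L), so W
n=15: →10(W), 12(W), 14(W) — all W, so L
n=16: →15(L), so W
n=17: →16(W) only, which is W, so L
n=18: →9(L), so W
n=19: →18(W) only, which is W, so L
n=20: →15(L), so W
n=21: →14(W), 18(W), 20(W) — all W, so L
n=22: →11(L), so W
n=23: →22(W) only, which is W, so L
n=24: →21(L), so W
n=25: →20(W), 24(W) — all W, so L
n=26: →13(L), so W
n=27: →18(W), 24(W), 26(W) — all W, so L
n=28: →21(L), so W
n=29: →28(W) only, which is W, so L
n=30: →15(L), so W
n=31: →30(W) only, which is W, so L
n=32: →31(L), so W
n=33: →22(W), 30(W), 32(W) — all W, so L
n=34: →17(L), so W
n=35: →28(W), 30(W), 34(W) — all W, so L
Reading off the rows marked L gives the requested list; there are 18 such values of n.

0, 2, 5, 7, 9, 11, 13, 15, 17, 19, 21, 23, 25, 27, 29, 31, 33, 35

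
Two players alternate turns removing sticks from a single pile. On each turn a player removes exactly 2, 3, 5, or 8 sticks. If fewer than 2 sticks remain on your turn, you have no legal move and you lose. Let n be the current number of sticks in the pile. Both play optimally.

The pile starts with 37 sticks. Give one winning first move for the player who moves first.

Remove 2, leaving 35.

Classify positions by backward induction: terminal positions (no move available) are L. From any other position, the mover wins iff some move reaches an L.
n=0: no move → L
n=1: no move → L
n=2: can move to 0, which is L ⇒ W
n=3: can move to 1, which is L ⇒ W
n=4: can move to 1, which is L ⇒ W
n=5: can move to 0, which is L ⇒ W
n=6: can move to 1, which is L ⇒ W
n=7: moves to 5(W), 4(W), 2(W); every one is W ⇒ L
n=8: can move to 0, which is L ⇒ W
n=9: can move to 7, which is L ⇒ W
n=10: can move to 7, which is L ⇒ W
n=11: moves to 9(W), 8(W), 6(W), 3(W); every one is W ⇒ L
n=12: can move to 7, which is L ⇒ W
n=13: can move to 11, which is L ⇒ W
n=14: can move to 11, which is L ⇒ W
n=15: can move to 7, which is L ⇒ W
n=16: can move to 11, which is L ⇒ W
n=17: moves to 15(W), 14(W), 12(W), 9(W); every one is W ⇒ L
n=18: moves to 16(W), 15(W), 13(W), 10(W); every one is W ⇒ L
n=19: can move to 17, which is L ⇒ W
n=20: can move to 18, which is L ⇒ W
n=21: can move to 18, which is L ⇒ W
n=22: can move to 17, which is L ⇒ W
n=23: can move to 18, which is L ⇒ W
n=24: moves to 22(W), 21(W), 19(W), 16(W); every one is W ⇒ L
n=25: can move to 17, which is L ⇒ W
n=26: can move to 24, which is L ⇒ W
n=27: can move to 24, which is L ⇒ W
n=28: moves to 26(W), 25(W), 23(W), 20(W); every one is W ⇒ L
n=29: can move to 24, which is L ⇒ W
n=30: can move to 28, which is L ⇒ W
n=31: can move to 28, which is L ⇒ W
n=32: can move to 24, which is L ⇒ W
n=33: can move to 28, which is L ⇒ W
n=34: moves to 32(W), 31(W), 29(W), 26(W); every one is W ⇒ L
n=35: moves to 33(W), 32(W), 30(W), 27(W); every one is W ⇒ L
n=36: can move to 34, which is L ⇒ W
n=37: can move to 35, which is L ⇒ W
From 37, the L positions reachable in one move are: 35, 34. Any move reaching one of these is winning.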